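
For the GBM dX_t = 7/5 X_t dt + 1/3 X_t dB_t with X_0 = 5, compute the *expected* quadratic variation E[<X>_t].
E[<X>_t] = 125*exp(131*t/45)/131 - 125/131

<X>_t = int_0^t ((1/3) * X_s)^2 ds. Taking expectation inside the integral: E[<X>_t] = (1/3)^2 * int_0^t E[X_s^2] ds. For GBM, E[X_s^2] = x_0^2 * exp((2 mu + sigma^2) s). Integrating:
  E[<X>_t] = (1/3)^2 * 5^2 * (exp((2*(7/5) + (1/3)^2) t) - 1) / (2*(7/5) + (1/3)^2)
           = (1/3)^2 * 5^2 * (exp((131/45) t) - 1) / (131/45) = 125*exp(131*t/45)/131 - 125/131.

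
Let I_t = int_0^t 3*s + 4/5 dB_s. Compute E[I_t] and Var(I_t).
E[I_t] = 0; Var(I_t) = t*(75*t^2 + 60*t + 16)/25

The Itô integral of a deterministic integrand f(s) has mean 0 because each increment f(s) * (B_{s+ds} - B_s) has mean 0. By the Itô isometry:
  Var( int_0^t f(s) dB_s ) = E[ (int_0^t f(s) dB_s)^2 ] = int_0^t f(s)^2 ds.
Here f(s) = 3*s + 4/5, so f(s)^2 = (15*s + 4)^2/25. Integrate:
  int_0^t ((15*s + 4)^2/25) ds = t*(75*t^2 + 60*t + 16)/25.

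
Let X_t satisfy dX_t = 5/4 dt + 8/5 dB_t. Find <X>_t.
<X>_t = 64*t/25

For an Itô process dX_t = a(t) dt + b(t) dB_t, the quadratic variation is <X>_t = int_0^t b(s)^2 ds (the drift term does not contribute). Here b(s) = 8/5, so
  b(s)^2 = 64/25.
Integrating from 0 to t:
  <X>_t = int_0^t (64/25) ds = 64*t/25.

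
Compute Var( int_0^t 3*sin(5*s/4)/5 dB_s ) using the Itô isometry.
Var = 9*t/50 - 9*sin(5*t/2)/125

The Itô integral of a deterministic integrand f(s) has mean 0 because each increment f(s) * (B_{s+ds} - B_s) has mean 0. By the Itô isometry:
  Var( int_0^t f(s) dB_s ) = E[ (int_0^t f(s) dB_s)^2 ] = int_0^t f(s)^2 ds.
Here f(s) = 3*sin(5*s/4)/5, so f(s)^2 = 9*sin(5*s/4)^2/25. Integrate:
  int_0^t (9*sin(5*s/4)^2/25) ds = 9*t/50 - 9*sin(5*t/2)/125.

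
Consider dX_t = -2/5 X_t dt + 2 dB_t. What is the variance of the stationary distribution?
lim Var(X_t) = 5

The OU SDE dX = -theta X dt + sigma dB admits the integrating factor exp(theta t): d(exp(theta t) X_t) = sigma exp(theta t) dB_t. Integrating from 0 to t gives X_t = x_0 * exp(-theta t) + sigma * int_0^t exp(-theta (t-s)) dB_s for any initial x_0. The Itô integral has variance (by the Itô isometry) sigma^2 * int_0^t exp(-2 theta (t - s)) ds = sigma^2 * (1 - exp(-2 theta t)) / (2 theta), independent of x_0.
With theta = 2/5, sigma = 2:
  Var(X_t) = (2)^2 * (1 - exp(-2*2/5 t)) / (2 * 2/5) = 5 - 5*exp(-4*t/5).
As t -> infinity, exp(-2*2/5 t) -> 0, so the stationary variance is sigma^2 / (2 theta) = 5.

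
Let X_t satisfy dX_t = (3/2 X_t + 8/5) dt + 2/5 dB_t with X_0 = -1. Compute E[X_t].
E[X_t] = exp(3*t/2)/15 - 16/15

Taking expectations and using E[dB_t] = 0, the mean m(t) = E[X_t] satisfies the ODE m'(t) = a m(t) + b with m(0) = x_0. With a = 3/2, b = 8/5, x_0 = -1, the solution is
  m(t) = x_0 * exp(a t) + (b/a) * (exp(a t) - 1)
       = (-1) * exp((3/2) t) + ((8/5)/(3/2)) * (exp((3/2) t) - 1)
       = exp(3*t/2)/15 - 16/15.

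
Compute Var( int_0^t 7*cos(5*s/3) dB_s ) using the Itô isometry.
Var = 49*t/2 + 147*sin(10*t/3)/20

The Itô integral of a deterministic integrand f(s) has mean 0 because each increment f(s) * (B_{s+ds} - B_s) has mean 0. By the Itô isometry:
  Var( int_0^t f(s) dB_s ) = E[ (int_0^t f(s) dB_s)^2 ] = int_0^t f(s)^2 ds.
Here f(s) = 7*cos(5*s/3), so f(s)^2 = 49*cos(5*s/3)^2. Integrate:
  int_0^t (49*cos(5*s/3)^2) ds = 49*t/2 + 147*sin(10*t/3)/20.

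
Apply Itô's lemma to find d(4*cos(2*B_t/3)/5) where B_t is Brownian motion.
d(4*cos(2*B_t/3)/5) = (-8*cos(2*B_t/3)/45) dt + (-8*sin(2*B_t/3)/15) dB_t

Itô's formula for f(B_t) gives d f(B_t) = f'(B_t) dB_t + (1/2) f''(B_t) dt. Compute derivatives of f(x) = 4*cos(2*x/3)/5:
  f'(x)  = -8*sin(2*x/3)/15
  f''(x) = -16*cos(2*x/3)/45
Substitute x = B_t and multiply the f'' term by 1/2:
  drift     = (1/2) * (-16*cos(2*x/3)/45) evaluated at B_t = -8*cos(2*B_t/3)/45
  diffusion = (-8*sin(2*x/3)/15) evaluated at B_t = -8*sin(2*B_t/3)/15
Therefore d(4*cos(2*B_t/3)/5) = (-8*cos(2*B_t/3)/45) dt + (-8*sin(2*B_t/3)/15) dB_t.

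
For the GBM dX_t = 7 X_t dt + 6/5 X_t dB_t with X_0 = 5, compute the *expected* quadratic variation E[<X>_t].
E[<X>_t] = 450*exp(386*t/25)/193 - 450/193

<X>_t = int_0^t ((6/5) * X_s)^2 ds. Taking expectation inside the integral: E[<X>_t] = (6/5)^2 * int_0^t E[X_s^2] ds. For GBM, E[X_s^2] = x_0^2 * exp((2 mu + sigma^2) s). Integrating:
  E[<X>_t] = (6/5)^2 * 5^2 * (exp((2*7 + (6/5)^2) t) - 1) / (2*7 + (6/5)^2)
           = (6/5)^2 * 5^2 * (exp((386/25) t) - 1) / (386/25) = 450*exp(386*t/25)/193 - 450/193.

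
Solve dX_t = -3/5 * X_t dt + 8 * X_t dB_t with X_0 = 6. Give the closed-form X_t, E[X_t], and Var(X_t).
X_t = 6 * exp((-163/5) t + (8) B_t); E[X_t] = 6*exp(-3*t/5); Var(X_t) = (36*exp(64*t) - 36)*exp(-6*t/5)

For GBM dX = mu X dt + sigma X dB with X_0 = x_0, apply Itô to Y = log X: dY = (mu - sigma^2/2) dt + sigma dB, so Y_t = log(x_0) + (mu - sigma^2/2) t + sigma B_t and hence X_t = x_0 * exp((mu - sigma^2/2) t + sigma B_t).
With mu = -3/5, sigma = 8, x_0 = 6, this gives:
  X_t = 6 * exp((-163/5) * t + (8) * B_t).
Since sigma*B_t ~ Normal(0, sigma^2 t), E[exp(sigma*B_t)] = exp(sigma^2 t / 2); so E[X_t] = x_0 * exp((mu - sigma^2/2) t) * exp(sigma^2 t / 2) = x_0 * exp(mu t) = 6*exp(-3*t/5).
Var(X_t) = E[X_t^2] - (E[X_t])^2 = x_0^2 * exp(2 mu t) * (exp(sigma^2 t) - 1) = (36*exp(64*t) - 36)*exp(-6*t/5).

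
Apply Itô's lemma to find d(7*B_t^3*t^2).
d(7*B_t^3*t^2) = (7*B_t*t*(2*B_t^2 + 3*t)) dt + (21*B_t^2*t^2) dB_t

Itô's formula for f(t, x): d f(t, B_t) = (f_t + (1/2) f_xx) dt + f_x dB_t. Compute partials of f(t, x) = 7*t^2*x^3:
  f_t(t,x)  = 14*t*x^3
  f_x(t,x)  = 21*t^2*x^2
  f_xx(t,x) = 42*t^2*x
Assemble drift = f_t + (1/2) f_xx = 7*t*x*(3*t + 2*x^2) and diffusion = f_x = 21*t^2*x^2. Substituting x = B_t:
  d(7*B_t^3*t^2) = (7*B_t*t*(2*B_t^2 + 3*t)) dt + (21*B_t^2*t^2) dB_t.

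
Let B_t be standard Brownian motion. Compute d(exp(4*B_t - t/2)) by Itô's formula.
d(exp(4*B_t - t/2)) = (15*exp(4*B_t - t/2)/2) dt + (4*exp(4*B_t - t/2)) dB_t

Itô's formula for f(t, x): d f(t, B_t) = (f_t + (1/2) f_xx) dt + f_x dB_t. Compute partials of f(t, x) = exp(-t/2 + 4*x):
  f_t(t,x)  = -exp(-t/2 + 4*x)/2
  f_x(t,x)  = 4*exp(-t/2 + 4*x)
  f_xx(t,x) = 16*exp(-t/2 + 4*x)
Assemble drift = f_t + (1/2) f_xx = 15*exp(-t/2 + 4*x)/2 and diffusion = f_x = 4*exp(-t/2 + 4*x). Substituting x = B_t:
  d(exp(4*B_t - t/2)) = (15*exp(4*B_t - t/2)/2) dt + (4*exp(4*B_t - t/2)) dB_t.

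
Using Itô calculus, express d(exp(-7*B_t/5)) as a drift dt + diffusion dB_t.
d(exp(-7*B_t/5)) = (49*exp(-7*B_t/5)/50) dt + (-7*exp(-7*B_t/5)/5) dB_t

Itô's formula for f(B_t) gives d f(B_t) = f'(B_t) dB_t + (1/2) f''(B_t) dt. Compute derivatives of f(x) = exp(-7*x/5):
  f'(x)  = -7*exp(-7*x/5)/5
  f''(x) = 49*exp(-7*x/5)/25
Substitute x = B_t and multiply the f'' term by 1/2:
  drift     = (1/2) * (49*exp(-7*x/5)/25) evaluated at B_t = 49*exp(-7*B_t/5)/50
  diffusion = (-7*exp(-7*x/5)/5) evaluated at B_t = -7*exp(-7*B_t/5)/5
Therefore d(exp(-7*B_t/5)) = (49*exp(-7*B_t/5)/50) dt + (-7*exp(-7*B_t/5)/5) dB_t.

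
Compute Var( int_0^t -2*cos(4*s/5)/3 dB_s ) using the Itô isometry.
Var = 2*t/9 + 5*sin(4*t/5)*cos(4*t/5)/18

The Itô integral of a deterministic integrand f(s) has mean 0 because each increment f(s) * (B_{s+ds} - B_s) has mean 0. By the Itô isometry:
  Var( int_0^t f(s) dB_s ) = E[ (int_0^t f(s) dB_s)^2 ] = int_0^t f(s)^2 ds.
Here f(s) = -2*cos(4*s/5)/3, so f(s)^2 = 4*cos(4*s/5)^2/9. Integrate:
  int_0^t (4*cos(4*s/5)^2/9) ds = 2*t/9 + 5*sin(4*t/5)*cos(4*t/5)/18.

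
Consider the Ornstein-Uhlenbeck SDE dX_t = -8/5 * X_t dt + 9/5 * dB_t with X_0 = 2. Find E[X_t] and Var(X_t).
E[X_t] = 2*exp(-8*t/5); Var(X_t) = 81/80 - 81*exp(-16*t/5)/80

The OU SDE dX = -theta X dt + sigma dB admits the integrating factor exp(theta t): d(exp(theta t) X_t) = sigma exp(theta t) dB_t. Integrating from 0 to t:
  X_t = x_0 * exp(-theta t) + sigma * int_0^t exp(-theta (t-s)) dB_s.
The Itô integral has mean 0 and (by the Itô isometry) variance sigma^2 * int_0^t exp(-2 theta (t - s)) ds = sigma^2 * (1 - exp(-2 theta t)) / (2 theta).
With theta = 8/5, sigma = 9/5, x_0 = 2:
  E[X_t] = 2 * exp(-8/5 t) = 2*exp(-8*t/5)
  Var(X_t) = (9/5)^2 * (1 - exp(-2*8/5 t)) / (2 * 8/5) = 81/80 - 81*exp(-16*t/5)/80.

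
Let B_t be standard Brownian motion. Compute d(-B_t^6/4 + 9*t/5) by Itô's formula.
d(-B_t^6/4 + 9*t/5) = (9/5 - 15*B_t^4/4) dt + (-3*B_t^5/2) dB_t

Itô's formula for f(t, x): d f(t, B_t) = (f_t + (1/2) f_xx) dt + f_x dB_t. Compute partials of f(t, x) = 9*t/5 - x^6/4:
  f_t(t,x)  = 9/5
  f_x(t,x)  = -3*x^5/2
  f_xx(t,x) = -15*x^4/2
Assemble drift = f_t + (1/2) f_xx = 9/5 - 15*x^4/4 and diffusion = f_x = -3*x^5/2. Substituting x = B_t:
  d(-B_t^6/4 + 9*t/5) = (9/5 - 15*B_t^4/4) dt + (-3*B_t^5/2) dB_t.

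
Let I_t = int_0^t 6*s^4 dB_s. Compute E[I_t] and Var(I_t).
E[I_t] = 0; Var(I_t) = 4*t^9

The Itô integral of a deterministic integrand f(s) has mean 0 because each increment f(s) * (B_{s+ds} - B_s) has mean 0. By the Itô isometry:
  Var( int_0^t f(s) dB_s ) = E[ (int_0^t f(s) dB_s)^2 ] = int_0^t f(s)^2 ds.
Here f(s) = 6*s^4, so f(s)^2 = 36*s^8. Integrate:
  int_0^t (36*s^8) ds = 4*t^9.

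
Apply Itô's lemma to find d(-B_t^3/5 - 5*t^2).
d(-B_t^3/5 - 5*t^2) = (-3*B_t/5 - 10*t) dt + (-3*B_t^2/5) dB_t

Itô's formula for f(t, x): d f(t, B_t) = (f_t + (1/2) f_xx) dt + f_x dB_t. Compute partials of f(t, x) = -5*t^2 - x^3/5:
  f_t(t,x)  = -10*t
  f_x(t,x)  = -3*x^2/5
  f_xx(t,x) = -6*x/5
Assemble drift = f_t + (1/2) f_xx = -10*t - 3*x/5 and diffusion = f_x = -3*x^2/5. Substituting x = B_t:
  d(-B_t^3/5 - 5*t^2) = (-3*B_t/5 - 10*t) dt + (-3*B_t^2/5) dB_t.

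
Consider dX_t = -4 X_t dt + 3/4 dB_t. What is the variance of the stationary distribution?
lim Var(X_t) = 9/128

The OU SDE dX = -theta X dt + sigma dB admits the integrating factor exp(theta t): d(exp(theta t) X_t) = sigma exp(theta t) dB_t. Integrating from 0 to t gives X_t = x_0 * exp(-theta t) + sigma * int_0^t exp(-theta (t-s)) dB_s for any initial x_0. The Itô integral has variance (by the Itô isometry) sigma^2 * int_0^t exp(-2 theta (t - s)) ds = sigma^2 * (1 - exp(-2 theta t)) / (2 theta), independent of x_0.
With theta = 4, sigma = 3/4:
  Var(X_t) = (3/4)^2 * (1 - exp(-2*4 t)) / (2 * 4) = 9/128 - 9*exp(-8*t)/128.
As t -> infinity, exp(-2*4 t) -> 0, so the stationary variance is sigma^2 / (2 theta) = 9/128.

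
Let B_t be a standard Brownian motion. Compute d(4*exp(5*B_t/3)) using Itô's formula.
d(4*exp(5*B_t/3)) = (50*exp(5*B_t/3)/9) dt + (20*exp(5*B_t/3)/3) dB_t

Itô's formula for f(B_t) gives d f(B_t) = f'(B_t) dB_t + (1/2) f''(B_t) dt. Compute derivatives of f(x) = 4*exp(5*x/3):
  f'(x)  = 20*exp(5*x/3)/3
  f''(x) = 100*exp(5*x/3)/9
Substitute x = B_t and multiply the f'' term by 1/2:
  drift     = (1/2) * (100*exp(5*x/3)/9) evaluated at B_t = 50*exp(5*B_t/3)/9
  diffusion = (20*exp(5*x/3)/3) evaluated at B_t = 20*exp(5*B_t/3)/3
Therefore d(4*exp(5*B_t/3)) = (50*exp(5*B_t/3)/9) dt + (20*exp(5*B_t/3)/3) dB_t.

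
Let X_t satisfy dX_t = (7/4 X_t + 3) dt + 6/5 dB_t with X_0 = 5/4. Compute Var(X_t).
Var(X_t) = 72*exp(7*t/2)/175 - 72/175

The variance V(t) = Var(X_t) satisfies V'(t) = 2 a V(t) + c^2 with V(0) = 0 (drift coefficient is linear in X, diffusion is constant). With a = 7/4, c = 6/5, the solution is
  V(t) = (c^2 / (2 a)) * (exp(2 a t) - 1)
       = ((6/5)^2 / (2*(7/4))) * (exp((7/2) t) - 1)
       = 72*exp(7*t/2)/175 - 72/175.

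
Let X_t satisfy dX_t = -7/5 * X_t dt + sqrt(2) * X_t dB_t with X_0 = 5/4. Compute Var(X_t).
Var(X_t) = (25*exp(2*t) - 25)*exp(-14*t/5)/16

For GBM dX = mu X dt + sigma X dB with X_0 = x_0, apply Itô to Y = log X: dY = (mu - sigma^2/2) dt + sigma dB, so Y_t = log(x_0) + (mu - sigma^2/2) t + sigma B_t and hence X_t = x_0 * exp((mu - sigma^2/2) t + sigma B_t).
With mu = -7/5, sigma = sqrt(2), x_0 = 5/4, this gives:
  X_t = 5/4 * exp((-12/5) * t + (sqrt(2)) * B_t).
Since sigma*B_t ~ Normal(0, sigma^2 t), E[exp(sigma*B_t)] = exp(sigma^2 t / 2); so E[X_t] = x_0 * exp((mu - sigma^2/2) t) * exp(sigma^2 t / 2) = x_0 * exp(mu t) = 5*exp(-7*t/5)/4.
Var(X_t) = E[X_t^2] - (E[X_t])^2 = x_0^2 * exp(2 mu t) * (exp(sigma^2 t) - 1) = (25*exp(2*t) - 25)*exp(-14*t/5)/16.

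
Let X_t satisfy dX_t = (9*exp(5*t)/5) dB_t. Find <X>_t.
<X>_t = 81*exp(10*t)/250 - 81/250

For an Itô process dX_t = a(t) dt + b(t) dB_t, the quadratic variation is <X>_t = int_0^t b(s)^2 ds (the drift term does not contribute). Here b(s) = 9*exp(5*s)/5, so
  b(s)^2 = 81*exp(10*s)/25.
Integrating from 0 to t:
  <X>_t = int_0^t (81*exp(10*s)/25) ds = 81*exp(10*t)/250 - 81/250.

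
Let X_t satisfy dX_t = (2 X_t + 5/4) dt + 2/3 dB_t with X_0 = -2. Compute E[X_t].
E[X_t] = -11*exp(2*t)/8 - 5/8

Taking expectations and using E[dB_t] = 0, the mean m(t) = E[X_t] satisfies the ODE m'(t) = a m(t) + b with m(0) = x_0. With a = 2, b = 5/4, x_0 = -2, the solution is
  m(t) = x_0 * exp(a t) + (b/a) * (exp(a t) - 1)
       = (-2) * exp(2 t) + ((5/4)/2) * (exp(2 t) - 1)
       = -11*exp(2*t)/8 - 5/8.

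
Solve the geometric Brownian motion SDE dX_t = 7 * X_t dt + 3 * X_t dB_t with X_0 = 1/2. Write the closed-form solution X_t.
X_t = 1/2 * exp((5/2) * t + (3) * B_t)

For GBM dX = mu X dt + sigma X dB with X_0 = x_0, apply Itô to Y = log X: dY = (mu - sigma^2/2) dt + sigma dB, so Y_t = log(x_0) + (mu - sigma^2/2) t + sigma B_t and hence X_t = x_0 * exp((mu - sigma^2/2) t + sigma B_t).
With mu = 7, sigma = 3, x_0 = 1/2, this gives:
  X_t = 1/2 * exp((5/2) * t + (3) * B_t).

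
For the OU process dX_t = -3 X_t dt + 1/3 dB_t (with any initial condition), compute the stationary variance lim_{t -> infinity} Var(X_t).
lim Var(X_t) = 1/54

The OU SDE dX = -theta X dt + sigma dB admits the integrating factor exp(theta t): d(exp(theta t) X_t) = sigma exp(theta t) dB_t. Integrating from 0 to t gives X_t = x_0 * exp(-theta t) + sigma * int_0^t exp(-theta (t-s)) dB_s for any initial x_0. The Itô integral has variance (by the Itô isometry) sigma^2 * int_0^t exp(-2 theta (t - s)) ds = sigma^2 * (1 - exp(-2 theta t)) / (2 theta), independent of x_0.
With theta = 3, sigma = 1/3:
  Var(X_t) = (1/3)^2 * (1 - exp(-2*3 t)) / (2 * 3) = 1/54 - exp(-6*t)/54.
As t -> infinity, exp(-2*3 t) -> 0, so the stationary variance is sigma^2 / (2 theta) = 1/54.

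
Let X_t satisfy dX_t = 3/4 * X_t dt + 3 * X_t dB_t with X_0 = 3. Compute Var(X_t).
Var(X_t) = 9*(exp(9*t) - 1)*exp(3*t/2)

For GBM dX = mu X dt + sigma X dB with X_0 = x_0, apply Itô to Y = log X: dY = (mu - sigma^2/2) dt + sigma dB, so Y_t = log(x_0) + (mu - sigma^2/2) t + sigma B_t and hence X_t = x_0 * exp((mu - sigma^2/2) t + sigma B_t).
With mu = 3/4, sigma = 3, x_0 = 3, this gives:
  X_t = 3 * exp((-15/4) * t + (3) * B_t).
Since sigma*B_t ~ Normal(0, sigma^2 t), E[exp(sigma*B_t)] = exp(sigma^2 t / 2); so E[X_t] = x_0 * exp((mu - sigma^2/2) t) * exp(sigma^2 t / 2) = x_0 * exp(mu t) = 3*exp(3*t/4).
Var(X_t) = E[X_t^2] - (E[X_t])^2 = x_0^2 * exp(2 mu t) * (exp(sigma^2 t) - 1) = 9*(exp(9*t) - 1)*exp(3*t/2).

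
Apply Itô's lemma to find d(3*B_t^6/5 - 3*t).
d(3*B_t^6/5 - 3*t) = (9*B_t^4 - 3) dt + (18*B_t^5/5) dB_t

Itô's formula for f(t, x): d f(t, B_t) = (f_t + (1/2) f_xx) dt + f_x dB_t. Compute partials of f(t, x) = -3*t + 3*x^6/5:
  f_t(t,x)  = -3
  f_x(t,x)  = 18*x^5/5
  f_xx(t,x) = 18*x^4
Assemble drift = f_t + (1/2) f_xx = 9*x^4 - 3 and diffusion = f_x = 18*x^5/5. Substituting x = B_t:
  d(3*B_t^6/5 - 3*t) = (9*B_t^4 - 3) dt + (18*B_t^5/5) dB_t.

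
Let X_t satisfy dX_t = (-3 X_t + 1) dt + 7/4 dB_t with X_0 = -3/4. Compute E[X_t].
E[X_t] = 1/3 - 13*exp(-3*t)/12

Taking expectations and using E[dB_t] = 0, the mean m(t) = E[X_t] satisfies the ODE m'(t) = a m(t) + b with m(0) = x_0. With a = -3, b = 1, x_0 = -3/4, the solution is
  m(t) = x_0 * exp(a t) + (b/a) * (exp(a t) - 1)
       = (-3/4) * exp((-3) t) + (1/(-3)) * (exp((-3) t) - 1)
       = 1/3 - 13*exp(-3*t)/12.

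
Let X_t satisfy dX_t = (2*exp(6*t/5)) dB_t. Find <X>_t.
<X>_t = 5*exp(12*t/5)/3 - 5/3

For an Itô process dX_t = a(t) dt + b(t) dB_t, the quadratic variation is <X>_t = int_0^t b(s)^2 ds (the drift term does not contribute). Here b(s) = 2*exp(6*s/5), so
  b(s)^2 = 4*exp(12*s/5).
Integrating from 0 to t:
  <X>_t = int_0^t (4*exp(12*s/5)) ds = 5*exp(12*t/5)/3 - 5/3.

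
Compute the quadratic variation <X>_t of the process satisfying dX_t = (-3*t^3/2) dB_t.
<X>_t = 9*t^7/28

For an Itô process dX_t = a(t) dt + b(t) dB_t, the quadratic variation is <X>_t = int_0^t b(s)^2 ds (the drift term does not contribute). Here b(s) = -3*s^3/2, so
  b(s)^2 = 9*s^6/4.
Integrating from 0 to t:
  <X>_t = int_0^t (9*s^6/4) ds = 9*t^7/28.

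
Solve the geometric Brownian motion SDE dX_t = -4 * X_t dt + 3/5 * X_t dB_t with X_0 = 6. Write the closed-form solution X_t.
X_t = 6 * exp((-209/50) * t + (3/5) * B_t)

For GBM dX = mu X dt + sigma X dB with X_0 = x_0, apply Itô to Y = log X: dY = (mu - sigma^2/2) dt + sigma dB, so Y_t = log(x_0) + (mu - sigma^2/2) t + sigma B_t and hence X_t = x_0 * exp((mu - sigma^2/2) t + sigma B_t).
With mu = -4, sigma = 3/5, x_0 = 6, this gives:
  X_t = 6 * exp((-209/50) * t + (3/5) * B_t).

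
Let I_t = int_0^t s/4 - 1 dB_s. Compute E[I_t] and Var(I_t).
E[I_t] = 0; Var(I_t) = t*(t^2 - 12*t + 48)/48

The Itô integral of a deterministic integrand f(s) has mean 0 because each increment f(s) * (B_{s+ds} - B_s) has mean 0. By the Itô isometry:
  Var( int_0^t f(s) dB_s ) = E[ (int_0^t f(s) dB_s)^2 ] = int_0^t f(s)^2 ds.
Here f(s) = s/4 - 1, so f(s)^2 = (s - 4)^2/16. Integrate:
  int_0^t ((s - 4)^2/16) ds = t*(t^2 - 12*t + 48)/48.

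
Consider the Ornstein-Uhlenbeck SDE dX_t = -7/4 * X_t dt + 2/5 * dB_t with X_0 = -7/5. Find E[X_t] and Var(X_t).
E[X_t] = -7*exp(-7*t/4)/5; Var(X_t) = 8/175 - 8*exp(-7*t/2)/175

The OU SDE dX = -theta X dt + sigma dB admits the integrating factor exp(theta t): d(exp(theta t) X_t) = sigma exp(theta t) dB_t. Integrating from 0 to t:
  X_t = x_0 * exp(-theta t) + sigma * int_0^t exp(-theta (t-s)) dB_s.
The Itô integral has mean 0 and (by the Itô isometry) variance sigma^2 * int_0^t exp(-2 theta (t - s)) ds = sigma^2 * (1 - exp(-2 theta t)) / (2 theta).
With theta = 7/4, sigma = 2/5, x_0 = -7/5:
  E[X_t] = -7/5 * exp(-7/4 t) = -7*exp(-7*t/4)/5
  Var(X_t) = (2/5)^2 * (1 - exp(-2*7/4 t)) / (2 * 7/4) = 8/175 - 8*exp(-7*t/2)/175.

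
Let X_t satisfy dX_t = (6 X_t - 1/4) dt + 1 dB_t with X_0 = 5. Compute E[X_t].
E[X_t] = 119*exp(6*t)/24 + 1/24

Taking expectations and using E[dB_t] = 0, the mean m(t) = E[X_t] satisfies the ODE m'(t) = a m(t) + b with m(0) = x_0. With a = 6, b = -1/4, x_0 = 5, the solution is
  m(t) = x_0 * exp(a t) + (b/a) * (exp(a t) - 1)
       = 5 * exp(6 t) + ((-1/4)/6) * (exp(6 t) - 1)
       = 119*exp(6*t)/24 + 1/24.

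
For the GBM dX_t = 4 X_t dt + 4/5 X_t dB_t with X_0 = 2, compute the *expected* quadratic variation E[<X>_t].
E[<X>_t] = 8*exp(216*t/25)/27 - 8/27

<X>_t = int_0^t ((4/5) * X_s)^2 ds. Taking expectation inside the integral: E[<X>_t] = (4/5)^2 * int_0^t E[X_s^2] ds. For GBM, E[X_s^2] = x_0^2 * exp((2 mu + sigma^2) s). Integrating:
  E[<X>_t] = (4/5)^2 * 2^2 * (exp((2*4 + (4/5)^2) t) - 1) / (2*4 + (4/5)^2)
           = (4/5)^2 * 2^2 * (exp((216/25) t) - 1) / (216/25) = 8*exp(216*t/25)/27 - 8/27.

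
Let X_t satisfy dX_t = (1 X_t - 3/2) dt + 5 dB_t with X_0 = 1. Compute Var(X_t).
Var(X_t) = 25*exp(2*t)/2 - 25/2

The variance V(t) = Var(X_t) satisfies V'(t) = 2 a V(t) + c^2 with V(0) = 0 (drift coefficient is linear in X, diffusion is constant). With a = 1, c = 5, the solution is
  V(t) = (c^2 / (2 a)) * (exp(2 a t) - 1)
       = (5^2 / (2*1)) * (exp(2 t) - 1)
       = 25*exp(2*t)/2 - 25/2.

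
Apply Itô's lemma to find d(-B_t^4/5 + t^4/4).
d(-B_t^4/5 + t^4/4) = (-6*B_t^2/5 + t^3) dt + (-4*B_t^3/5) dB_t

Itô's formula for f(t, x): d f(t, B_t) = (f_t + (1/2) f_xx) dt + f_x dB_t. Compute partials of f(t, x) = t^4/4 - x^4/5:
  f_t(t,x)  = t^3
  f_x(t,x)  = -4*x^3/5
  f_xx(t,x) = -12*x^2/5
Assemble drift = f_t + (1/2) f_xx = t^3 - 6*x^2/5 and diffusion = f_x = -4*x^3/5. Substituting x = B_t:
  d(-B_t^4/5 + t^4/4) = (-6*B_t^2/5 + t^3) dt + (-4*B_t^3/5) dB_t.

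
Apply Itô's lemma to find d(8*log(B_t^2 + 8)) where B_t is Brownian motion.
d(8*log(B_t^2 + 8)) = (8*(8 - B_t^2)/(B_t^2 + 8)^2) dt + (16*B_t/(B_t^2 + 8)) dB_t

Itô's formula for f(B_t) gives d f(B_t) = f'(B_t) dB_t + (1/2) f''(B_t) dt. Compute derivatives of f(x) = 8*log(x^2 + 8):
  f'(x)  = 16*x/(x^2 + 8)
  f''(x) = 16*(8 - x^2)/(x^2 + 8)^2
Substitute x = B_t and multiply the f'' term by 1/2:
  drift     = (1/2) * (16*(8 - x^2)/(x^2 + 8)^2) evaluated at B_t = 8*(8 - B_t^2)/(B_t^2 + 8)^2
  diffusion = (16*x/(x^2 + 8)) evaluated at B_t = 16*B_t/(B_t^2 + 8)
Therefore d(8*log(B_t^2 + 8)) = (8*(8 - B_t^2)/(B_t^2 + 8)^2) dt + (16*B_t/(B_t^2 + 8)) dB_t.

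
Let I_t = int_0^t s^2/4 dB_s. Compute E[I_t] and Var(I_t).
E[I_t] = 0; Var(I_t) = t^5/80

The Itô integral of a deterministic integrand f(s) has mean 0 because each increment f(s) * (B_{s+ds} - B_s) has mean 0. By the Itô isometry:
  Var( int_0^t f(s) dB_s ) = E[ (int_0^t f(s) dB_s)^2 ] = int_0^t f(s)^2 ds.
Here f(s) = s^2/4, so f(s)^2 = s^4/16. Integrate:
  int_0^t (s^4/16) ds = t^5/80.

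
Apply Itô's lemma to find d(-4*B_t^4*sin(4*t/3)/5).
d(-4*B_t^4*sin(4*t/3)/5) = (8*B_t^2*(-2*B_t^2*cos(4*t/3) - 9*sin(4*t/3))/15) dt + (-16*B_t^3*sin(4*t/3)/5) dB_t

Itô's formula for f(t, x): d f(t, B_t) = (f_t + (1/2) f_xx) dt + f_x dB_t. Compute partials of f(t, x) = -4*x^4*sin(4*t/3)/5:
  f_t(t,x)  = -16*x^4*cos(4*t/3)/15
  f_x(t,x)  = -16*x^3*sin(4*t/3)/5
  f_xx(t,x) = -48*x^2*sin(4*t/3)/5
Assemble drift = f_t + (1/2) f_xx = 8*x^2*(-2*x^2*cos(4*t/3) - 9*sin(4*t/3))/15 and diffusion = f_x = -16*x^3*sin(4*t/3)/5. Substituting x = B_t:
  d(-4*B_t^4*sin(4*t/3)/5) = (8*B_t^2*(-2*B_t^2*cos(4*t/3) - 9*sin(4*t/3))/15) dt + (-16*B_t^3*sin(4*t/3)/5) dB_t.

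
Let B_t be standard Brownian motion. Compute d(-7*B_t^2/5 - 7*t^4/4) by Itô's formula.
d(-7*B_t^2/5 - 7*t^4/4) = (-7*t^3 - 7/5) dt + (-14*B_t/5) dB_t

Itô's formula for f(t, x): d f(t, B_t) = (f_t + (1/2) f_xx) dt + f_x dB_t. Compute partials of f(t, x) = -7*t^4/4 - 7*x^2/5:
  f_t(t,x)  = -7*t^3
  f_x(t,x)  = -14*x/5
  f_xx(t,x) = -14/5
Assemble drift = f_t + (1/2) f_xx = -7*t^3 - 7/5 and diffusion = f_x = -14*x/5. Substituting x = B_t:
  d(-7*B_t^2/5 - 7*t^4/4) = (-7*t^3 - 7/5) dt + (-14*B_t/5) dB_t.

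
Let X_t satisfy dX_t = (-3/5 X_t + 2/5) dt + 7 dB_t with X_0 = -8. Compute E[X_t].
E[X_t] = 2/3 - 26*exp(-3*t/5)/3

Taking expectations and using E[dB_t] = 0, the mean m(t) = E[X_t] satisfies the ODE m'(t) = a m(t) + b with m(0) = x_0. With a = -3/5, b = 2/5, x_0 = -8, the solution is
  m(t) = x_0 * exp(a t) + (b/a) * (exp(a t) - 1)
       = (-8) * exp((-3/5) t) + ((2/5)/(-3/5)) * (exp((-3/5) t) - 1)
       = 2/3 - 26*exp(-3*t/5)/3.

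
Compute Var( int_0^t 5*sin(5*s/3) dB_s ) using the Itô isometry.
Var = 25*t/2 - 15*sin(10*t/3)/4

The Itô integral of a deterministic integrand f(s) has mean 0 because each increment f(s) * (B_{s+ds} - B_s) has mean 0. By the Itô isometry:
  Var( int_0^t f(s) dB_s ) = E[ (int_0^t f(s) dB_s)^2 ] = int_0^t f(s)^2 ds.
Here f(s) = 5*sin(5*s/3), so f(s)^2 = 25*sin(5*s/3)^2. Integrate:
  int_0^t (25*sin(5*s/3)^2) ds = 25*t/2 - 15*sin(10*t/3)/4.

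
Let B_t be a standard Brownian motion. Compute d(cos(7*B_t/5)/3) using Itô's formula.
d(cos(7*B_t/5)/3) = (-49*cos(7*B_t/5)/150) dt + (-7*sin(7*B_t/5)/15) dB_t

Itô's formula for f(B_t) gives d f(B_t) = f'(B_t) dB_t + (1/2) f''(B_t) dt. Compute derivatives of f(x) = cos(7*x/5)/3:
  f'(x)  = -7*sin(7*x/5)/15
  f''(x) = -49*cos(7*x/5)/75
Substitute x = B_t and multiply the f'' term by 1/2:
  drift     = (1/2) * (-49*cos(7*x/5)/75) evaluated at B_t = -49*cos(7*B_t/5)/150
  diffusion = (-7*sin(7*x/5)/15) evaluated at B_t = -7*sin(7*B_t/5)/15
Therefore d(cos(7*B_t/5)/3) = (-49*cos(7*B_t/5)/150) dt + (-7*sin(7*B_t/5)/15) dB_t.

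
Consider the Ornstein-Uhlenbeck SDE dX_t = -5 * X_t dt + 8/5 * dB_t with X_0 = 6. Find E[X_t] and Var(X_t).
E[X_t] = 6*exp(-5*t); Var(X_t) = 32/125 - 32*exp(-10*t)/125

The OU SDE dX = -theta X dt + sigma dB admits the integrating factor exp(theta t): d(exp(theta t) X_t) = sigma exp(theta t) dB_t. Integrating from 0 to t:
  X_t = x_0 * exp(-theta t) + sigma * int_0^t exp(-theta (t-s)) dB_s.
The Itô integral has mean 0 and (by the Itô isometry) variance sigma^2 * int_0^t exp(-2 theta (t - s)) ds = sigma^2 * (1 - exp(-2 theta t)) / (2 theta).
With theta = 5, sigma = 8/5, x_0 = 6:
  E[X_t] = 6 * exp(-5 t) = 6*exp(-5*t)
  Var(X_t) = (8/5)^2 * (1 - exp(-2*5 t)) / (2 * 5) = 32/125 - 32*exp(-10*t)/125.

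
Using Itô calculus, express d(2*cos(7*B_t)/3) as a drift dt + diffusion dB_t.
d(2*cos(7*B_t)/3) = (-49*cos(7*B_t)/3) dt + (-14*sin(7*B_t)/3) dB_t

Itô's formula for f(B_t) gives d f(B_t) = f'(B_t) dB_t + (1/2) f''(B_t) dt. Compute derivatives of f(x) = 2*cos(7*x)/3:
  f'(x)  = -14*sin(7*x)/3
  f''(x) = -98*cos(7*x)/3
Substitute x = B_t and multiply the f'' term by 1/2:
  drift     = (1/2) * (-98*cos(7*x)/3) evaluated at B_t = -49*cos(7*B_t)/3
  diffusion = (-14*sin(7*x)/3) evaluated at B_t = -14*sin(7*B_t)/3
Therefore d(2*cos(7*B_t)/3) = (-49*cos(7*B_t)/3) dt + (-14*sin(7*B_t)/3) dB_t.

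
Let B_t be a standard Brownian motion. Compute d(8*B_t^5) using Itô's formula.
d(8*B_t^5) = (80*B_t^3) dt + (40*B_t^4) dB_t

Itô's formula for f(B_t) gives d f(B_t) = f'(B_t) dB_t + (1/2) f''(B_t) dt. Compute derivatives of f(x) = 8*x^5:
  f'(x)  = 40*x^4
  f''(x) = 160*x^3
Substitute x = B_t and multiply the f'' term by 1/2:
  drift     = (1/2) * (160*x^3) evaluated at B_t = 80*B_t^3
  diffusion = (40*x^4) evaluated at B_t = 40*B_t^4
Therefore d(8*B_t^5) = (80*B_t^3) dt + (40*B_t^4) dB_t.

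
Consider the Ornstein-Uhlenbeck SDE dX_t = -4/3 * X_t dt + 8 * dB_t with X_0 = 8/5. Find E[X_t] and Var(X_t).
E[X_t] = 8*exp(-4*t/3)/5; Var(X_t) = 24 - 24*exp(-8*t/3)

The OU SDE dX = -theta X dt + sigma dB admits the integrating factor exp(theta t): d(exp(theta t) X_t) = sigma exp(theta t) dB_t. Integrating from 0 to t:
  X_t = x_0 * exp(-theta t) + sigma * int_0^t exp(-theta (t-s)) dB_s.
The Itô integral has mean 0 and (by the Itô isometry) variance sigma^2 * int_0^t exp(-2 theta (t - s)) ds = sigma^2 * (1 - exp(-2 theta t)) / (2 theta).
With theta = 4/3, sigma = 8, x_0 = 8/5:
  E[X_t] = 8/5 * exp(-4/3 t) = 8*exp(-4*t/3)/5
  Var(X_t) = (8)^2 * (1 - exp(-2*4/3 t)) / (2 * 4/3) = 24 - 24*exp(-8*t/3).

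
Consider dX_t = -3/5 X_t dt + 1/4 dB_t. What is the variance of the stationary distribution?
lim Var(X_t) = 5/96

The OU SDE dX = -theta X dt + sigma dB admits the integrating factor exp(theta t): d(exp(theta t) X_t) = sigma exp(theta t) dB_t. Integrating from 0 to t gives X_t = x_0 * exp(-theta t) + sigma * int_0^t exp(-theta (t-s)) dB_s for any initial x_0. The Itô integral has variance (by the Itô isometry) sigma^2 * int_0^t exp(-2 theta (t - s)) ds = sigma^2 * (1 - exp(-2 theta t)) / (2 theta), independent of x_0.
With theta = 3/5, sigma = 1/4:
  Var(X_t) = (1/4)^2 * (1 - exp(-2*3/5 t)) / (2 * 3/5) = 5/96 - 5*exp(-6*t/5)/96.
As t -> infinity, exp(-2*3/5 t) -> 0, so the stationary variance is sigma^2 / (2 theta) = 5/96.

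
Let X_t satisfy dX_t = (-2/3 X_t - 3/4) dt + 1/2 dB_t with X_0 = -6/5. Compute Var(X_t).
Var(X_t) = 3/16 - 3*exp(-4*t/3)/16

The variance V(t) = Var(X_t) satisfies V'(t) = 2 a V(t) + c^2 with V(0) = 0 (drift coefficient is linear in X, diffusion is constant). With a = -2/3, c = 1/2, the solution is
  V(t) = (c^2 / (2 a)) * (exp(2 a t) - 1)
       = ((1/2)^2 / (2*(-2/3))) * (exp((-4/3) t) - 1)
       = 3/16 - 3*exp(-4*t/3)/16.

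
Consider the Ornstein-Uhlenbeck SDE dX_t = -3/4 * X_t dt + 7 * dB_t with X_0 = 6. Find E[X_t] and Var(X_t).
E[X_t] = 6*exp(-3*t/4); Var(X_t) = 98/3 - 98*exp(-3*t/2)/3

The OU SDE dX = -theta X dt + sigma dB admits the integrating factor exp(theta t): d(exp(theta t) X_t) = sigma exp(theta t) dB_t. Integrating from 0 to t:
  X_t = x_0 * exp(-theta t) + sigma * int_0^t exp(-theta (t-s)) dB_s.
The Itô integral has mean 0 and (by the Itô isometry) variance sigma^2 * int_0^t exp(-2 theta (t - s)) ds = sigma^2 * (1 - exp(-2 theta t)) / (2 theta).
With theta = 3/4, sigma = 7, x_0 = 6:
  E[X_t] = 6 * exp(-3/4 t) = 6*exp(-3*t/4)
  Var(X_t) = (7)^2 * (1 - exp(-2*3/4 t)) / (2 * 3/4) = 98/3 - 98*exp(-3*t/2)/3.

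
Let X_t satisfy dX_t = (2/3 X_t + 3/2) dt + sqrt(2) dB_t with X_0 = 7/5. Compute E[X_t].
E[X_t] = 73*exp(2*t/3)/20 - 9/4

Taking expectations and using E[dB_t] = 0, the mean m(t) = E[X_t] satisfies the ODE m'(t) = a m(t) + b with m(0) = x_0. With a = 2/3, b = 3/2, x_0 = 7/5, the solution is
  m(t) = x_0 * exp(a t) + (b/a) * (exp(a t) - 1)
       = (7/5) * exp((2/3) t) + ((3/2)/(2/3)) * (exp((2/3) t) - 1)
       = 73*exp(2*t/3)/20 - 9/4.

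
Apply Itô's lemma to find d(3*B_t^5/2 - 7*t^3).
d(3*B_t^5/2 - 7*t^3) = (15*B_t^3 - 21*t^2) dt + (15*B_t^4/2) dB_t

Itô's formula for f(t, x): d f(t, B_t) = (f_t + (1/2) f_xx) dt + f_x dB_t. Compute partials of f(t, x) = -7*t^3 + 3*x^5/2:
  f_t(t,x)  = -21*t^2
  f_x(t,x)  = 15*x^4/2
  f_xx(t,x) = 30*x^3
Assemble drift = f_t + (1/2) f_xx = -21*t^2 + 15*x^3 and diffusion = f_x = 15*x^4/2. Substituting x = B_t:
  d(3*B_t^5/2 - 7*t^3) = (15*B_t^3 - 21*t^2) dt + (15*B_t^4/2) dB_t.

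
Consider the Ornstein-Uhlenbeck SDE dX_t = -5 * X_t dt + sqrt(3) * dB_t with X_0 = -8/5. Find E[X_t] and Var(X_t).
E[X_t] = -8*exp(-5*t)/5; Var(X_t) = 3/10 - 3*exp(-10*t)/10

The OU SDE dX = -theta X dt + sigma dB admits the integrating factor exp(theta t): d(exp(theta t) X_t) = sigma exp(theta t) dB_t. Integrating from 0 to t:
  X_t = x_0 * exp(-theta t) + sigma * int_0^t exp(-theta (t-s)) dB_s.
The Itô integral has mean 0 and (by the Itô isometry) variance sigma^2 * int_0^t exp(-2 theta (t - s)) ds = sigma^2 * (1 - exp(-2 theta t)) / (2 theta).
With theta = 5, sigma = sqrt(3), x_0 = -8/5:
  E[X_t] = -8/5 * exp(-5 t) = -8*exp(-5*t)/5
  Var(X_t) = (sqrt(3))^2 * (1 - exp(-2*5 t)) / (2 * 5) = 3/10 - 3*exp(-10*t)/10.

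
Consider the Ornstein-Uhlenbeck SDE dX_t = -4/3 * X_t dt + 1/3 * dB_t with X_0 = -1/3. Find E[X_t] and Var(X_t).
E[X_t] = -exp(-4*t/3)/3; Var(X_t) = 1/24 - exp(-8*t/3)/24

The OU SDE dX = -theta X dt + sigma dB admits the integrating factor exp(theta t): d(exp(theta t) X_t) = sigma exp(theta t) dB_t. Integrating from 0 to t:
  X_t = x_0 * exp(-theta t) + sigma * int_0^t exp(-theta (t-s)) dB_s.
The Itô integral has mean 0 and (by the Itô isometry) variance sigma^2 * int_0^t exp(-2 theta (t - s)) ds = sigma^2 * (1 - exp(-2 theta t)) / (2 theta).
With theta = 4/3, sigma = 1/3, x_0 = -1/3:
  E[X_t] = -1/3 * exp(-4/3 t) = -exp(-4*t/3)/3
  Var(X_t) = (1/3)^2 * (1 - exp(-2*4/3 t)) / (2 * 4/3) = 1/24 - exp(-8*t/3)/24.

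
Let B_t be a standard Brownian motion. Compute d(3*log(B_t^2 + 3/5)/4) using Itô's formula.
d(3*log(B_t^2 + 3/5)/4) = (15*(3 - 5*B_t^2)/(4*(5*B_t^2 + 3)^2)) dt + (15*B_t/(2*(5*B_t^2 + 3))) dB_t

Itô's formula for f(B_t) gives d f(B_t) = f'(B_t) dB_t + (1/2) f''(B_t) dt. Compute derivatives of f(x) = 3*log(x^2 + 3/5)/4:
  f'(x)  = 15*x/(2*(5*x^2 + 3))
  f''(x) = 15*(3 - 5*x^2)/(2*(5*x^2 + 3)^2)
Substitute x = B_t and multiply the f'' term by 1/2:
  drift     = (1/2) * (15*(3 - 5*x^2)/(2*(5*x^2 + 3)^2)) evaluated at B_t = 15*(3 - 5*B_t^2)/(4*(5*B_t^2 + 3)^2)
  diffusion = (15*x/(2*(5*x^2 + 3))) evaluated at B_t = 15*B_t/(2*(5*B_t^2 + 3))
Therefore d(3*log(B_t^2 + 3/5)/4) = (15*(3 - 5*B_t^2)/(4*(5*B_t^2 + 3)^2)) dt + (15*B_t/(2*(5*B_t^2 + 3))) dB_t.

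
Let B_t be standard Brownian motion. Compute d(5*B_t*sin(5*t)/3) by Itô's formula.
d(5*B_t*sin(5*t)/3) = (25*B_t*cos(5*t)/3) dt + (5*sin(5*t)/3) dB_t

Itô's formula for f(t, x): d f(t, B_t) = (f_t + (1/2) f_xx) dt + f_x dB_t. Compute partials of f(t, x) = 5*x*sin(5*t)/3:
  f_t(t,x)  = 25*x*cos(5*t)/3
  f_x(t,x)  = 5*sin(5*t)/3
  f_xx(t,x) = 0
Assemble drift = f_t + (1/2) f_xx = 25*x*cos(5*t)/3 and diffusion = f_x = 5*sin(5*t)/3. Substituting x = B_t:
  d(5*B_t*sin(5*t)/3) = (25*B_t*cos(5*t)/3) dt + (5*sin(5*t)/3) dB_t.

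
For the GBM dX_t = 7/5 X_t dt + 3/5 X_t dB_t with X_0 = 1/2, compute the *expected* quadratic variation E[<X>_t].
E[<X>_t] = 9*exp(79*t/25)/316 - 9/316

<X>_t = int_0^t ((3/5) * X_s)^2 ds. Taking expectation inside the integral: E[<X>_t] = (3/5)^2 * int_0^t E[X_s^2] ds. For GBM, E[X_s^2] = x_0^2 * exp((2 mu + sigma^2) s). Integrating:
  E[<X>_t] = (3/5)^2 * (1/2)^2 * (exp((2*(7/5) + (3/5)^2) t) - 1) / (2*(7/5) + (3/5)^2)
           = (3/5)^2 * (1/2)^2 * (exp((79/25) t) - 1) / (79/25) = 9*exp(79*t/25)/316 - 9/316.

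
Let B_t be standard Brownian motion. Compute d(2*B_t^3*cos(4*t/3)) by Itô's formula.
d(2*B_t^3*cos(4*t/3)) = (-8*B_t^3*sin(4*t/3)/3 + 6*B_t*cos(4*t/3)) dt + (6*B_t^2*cos(4*t/3)) dB_t

Itô's formula for f(t, x): d f(t, B_t) = (f_t + (1/2) f_xx) dt + f_x dB_t. Compute partials of f(t, x) = 2*x^3*cos(4*t/3):
  f_t(t,x)  = -8*x^3*sin(4*t/3)/3
  f_x(t,x)  = 6*x^2*cos(4*t/3)
  f_xx(t,x) = 12*x*cos(4*t/3)
Assemble drift = f_t + (1/2) f_xx = -8*x^3*sin(4*t/3)/3 + 6*x*cos(4*t/3) and diffusion = f_x = 6*x^2*cos(4*t/3). Substituting x = B_t:
  d(2*B_t^3*cos(4*t/3)) = (-8*B_t^3*sin(4*t/3)/3 + 6*B_t*cos(4*t/3)) dt + (6*B_t^2*cos(4*t/3)) dB_t.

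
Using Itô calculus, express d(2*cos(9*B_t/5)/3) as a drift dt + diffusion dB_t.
d(2*cos(9*B_t/5)/3) = (-27*cos(9*B_t/5)/25) dt + (-6*sin(9*B_t/5)/5) dB_t

Itô's formula for f(B_t) gives d f(B_t) = f'(B_t) dB_t + (1/2) f''(B_t) dt. Compute derivatives of f(x) = 2*cos(9*x/5)/3:
  f'(x)  = -6*sin(9*x/5)/5
  f''(x) = -54*cos(9*x/5)/25
Substitute x = B_t and multiply the f'' term by 1/2:
  drift     = (1/2) * (-54*cos(9*x/5)/25) evaluated at B_t = -27*cos(9*B_t/5)/25
  diffusion = (-6*sin(9*x/5)/5) evaluated at B_t = -6*sin(9*B_t/5)/5
Therefore d(2*cos(9*B_t/5)/3) = (-27*cos(9*B_t/5)/25) dt + (-6*sin(9*B_t/5)/5) dB_t.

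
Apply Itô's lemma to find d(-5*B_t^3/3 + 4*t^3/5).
d(-5*B_t^3/3 + 4*t^3/5) = (-5*B_t + 12*t^2/5) dt + (-5*B_t^2) dB_t

Itô's formula for f(t, x): d f(t, B_t) = (f_t + (1/2) f_xx) dt + f_x dB_t. Compute partials of f(t, x) = 4*t^3/5 - 5*x^3/3:
  f_t(t,x)  = 12*t^2/5
  f_x(t,x)  = -5*x^2
  f_xx(t,x) = -10*x
Assemble drift = f_t + (1/2) f_xx = 12*t^2/5 - 5*x and diffusion = f_x = -5*x^2. Substituting x = B_t:
  d(-5*B_t^3/3 + 4*t^3/5) = (-5*B_t + 12*t^2/5) dt + (-5*B_t^2) dB_t.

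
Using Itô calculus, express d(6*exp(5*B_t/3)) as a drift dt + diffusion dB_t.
d(6*exp(5*B_t/3)) = (25*exp(5*B_t/3)/3) dt + (10*exp(5*B_t/3)) dB_t

Itô's formula for f(B_t) gives d f(B_t) = f'(B_t) dB_t + (1/2) f''(B_t) dt. Compute derivatives of f(x) = 6*exp(5*x/3):
  f'(x)  = 10*exp(5*x/3)
  f''(x) = 50*exp(5*x/3)/3
Substitute x = B_t and multiply the f'' term by 1/2:
  drift     = (1/2) * (50*exp(5*x/3)/3) evaluated at B_t = 25*exp(5*B_t/3)/3
  diffusion = (10*exp(5*x/3)) evaluated at B_t = 10*exp(5*B_t/3)
Therefore d(6*exp(5*B_t/3)) = (25*exp(5*B_t/3)/3) dt + (10*exp(5*B_t/3)) dB_t.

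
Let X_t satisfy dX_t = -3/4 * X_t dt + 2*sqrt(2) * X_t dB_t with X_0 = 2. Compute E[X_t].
E[X_t] = 2*exp(-3*t/4)

For GBM dX = mu X dt + sigma X dB with X_0 = x_0, apply Itô to Y = log X: dY = (mu - sigma^2/2) dt + sigma dB, so Y_t = log(x_0) + (mu - sigma^2/2) t + sigma B_t and hence X_t = x_0 * exp((mu - sigma^2/2) t + sigma B_t).
With mu = -3/4, sigma = 2*sqrt(2), x_0 = 2, this gives:
  X_t = 2 * exp((-19/4) * t + (2*sqrt(2)) * B_t).
Since sigma*B_t ~ Normal(0, sigma^2 t), E[exp(sigma*B_t)] = exp(sigma^2 t / 2); so E[X_t] = x_0 * exp((mu - sigma^2/2) t) * exp(sigma^2 t / 2) = x_0 * exp(mu t) = 2*exp(-3*t/4).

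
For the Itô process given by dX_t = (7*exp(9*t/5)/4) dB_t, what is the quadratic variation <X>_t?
<X>_t = 245*exp(18*t/5)/288 - 245/288

For an Itô process dX_t = a(t) dt + b(t) dB_t, the quadratic variation is <X>_t = int_0^t b(s)^2 ds (the drift term does not contribute). Here b(s) = 7*exp(9*s/5)/4, so
  b(s)^2 = 49*exp(18*s/5)/16.
Integrating from 0 to t:
  <X>_t = int_0^t (49*exp(18*s/5)/16) ds = 245*exp(18*t/5)/288 - 245/288.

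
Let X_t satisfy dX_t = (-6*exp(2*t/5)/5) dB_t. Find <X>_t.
<X>_t = 9*exp(4*t/5)/5 - 9/5

For an Itô process dX_t = a(t) dt + b(t) dB_t, the quadratic variation is <X>_t = int_0^t b(s)^2 ds (the drift term does not contribute). Here b(s) = -6*exp(2*s/5)/5, so
  b(s)^2 = 36*exp(4*s/5)/25.
Integrating from 0 to t:
  <X>_t = int_0^t (36*exp(4*s/5)/25) ds = 9*exp(4*t/5)/5 - 9/5.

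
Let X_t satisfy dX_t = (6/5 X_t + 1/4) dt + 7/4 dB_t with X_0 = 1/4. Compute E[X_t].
E[X_t] = 11*exp(6*t/5)/24 - 5/24

Taking expectations and using E[dB_t] = 0, the mean m(t) = E[X_t] satisfies the ODE m'(t) = a m(t) + b with m(0) = x_0. With a = 6/5, b = 1/4, x_0 = 1/4, the solution is
  m(t) = x_0 * exp(a t) + (b/a) * (exp(a t) - 1)
       = (1/4) * exp((6/5) t) + ((1/4)/(6/5)) * (exp((6/5) t) - 1)
       = 11*exp(6*t/5)/24 - 5/24.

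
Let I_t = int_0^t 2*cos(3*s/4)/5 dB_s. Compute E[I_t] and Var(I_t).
E[I_t] = 0; Var(I_t) = 2*t/25 + 4*sin(3*t/2)/75

The Itô integral of a deterministic integrand f(s) has mean 0 because each increment f(s) * (B_{s+ds} - B_s) has mean 0. By the Itô isometry:
  Var( int_0^t f(s) dB_s ) = E[ (int_0^t f(s) dB_s)^2 ] = int_0^t f(s)^2 ds.
Here f(s) = 2*cos(3*s/4)/5, so f(s)^2 = 4*cos(3*s/4)^2/25. Integrate:
  int_0^t (4*cos(3*s/4)^2/25) ds = 2*t/25 + 4*sin(3*t/2)/75.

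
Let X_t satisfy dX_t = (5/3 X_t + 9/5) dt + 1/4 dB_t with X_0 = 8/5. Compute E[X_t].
E[X_t] = 67*exp(5*t/3)/25 - 27/25

Taking expectations and using E[dB_t] = 0, the mean m(t) = E[X_t] satisfies the ODE m'(t) = a m(t) + b with m(0) = x_0. With a = 5/3, b = 9/5, x_0 = 8/5, the solution is
  m(t) = x_0 * exp(a t) + (b/a) * (exp(a t) - 1)
       = (8/5) * exp((5/3) t) + ((9/5)/(5/3)) * (exp((5/3) t) - 1)
       = 67*exp(5*t/3)/25 - 27/25.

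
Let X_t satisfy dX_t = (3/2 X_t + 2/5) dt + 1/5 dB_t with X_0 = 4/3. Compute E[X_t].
E[X_t] = 8*exp(3*t/2)/5 - 4/15

Taking expectations and using E[dB_t] = 0, the mean m(t) = E[X_t] satisfies the ODE m'(t) = a m(t) + b with m(0) = x_0. With a = 3/2, b = 2/5, x_0 = 4/3, the solution is
  m(t) = x_0 * exp(a t) + (b/a) * (exp(a t) - 1)
       = (4/3) * exp((3/2) t) + ((2/5)/(3/2)) * (exp((3/2) t) - 1)
       = 8*exp(3*t/2)/5 - 4/15.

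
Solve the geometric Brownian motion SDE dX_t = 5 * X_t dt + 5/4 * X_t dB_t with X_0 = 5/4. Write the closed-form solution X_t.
X_t = 5/4 * exp((135/32) * t + (5/4) * B_t)

For GBM dX = mu X dt + sigma X dB with X_0 = x_0, apply Itô to Y = log X: dY = (mu - sigma^2/2) dt + sigma dB, so Y_t = log(x_0) + (mu - sigma^2/2) t + sigma B_t and hence X_t = x_0 * exp((mu - sigma^2/2) t + sigma B_t).
With mu = 5, sigma = 5/4, x_0 = 5/4, this gives:
  X_t = 5/4 * exp((135/32) * t + (5/4) * B_t).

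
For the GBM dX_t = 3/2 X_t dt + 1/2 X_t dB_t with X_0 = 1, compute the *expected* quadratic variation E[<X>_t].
E[<X>_t] = exp(13*t/4)/13 - 1/13

<X>_t = int_0^t ((1/2) * X_s)^2 ds. Taking expectation inside the integral: E[<X>_t] = (1/2)^2 * int_0^t E[X_s^2] ds. For GBM, E[X_s^2] = x_0^2 * exp((2 mu + sigma^2) s). Integrating:
  E[<X>_t] = (1/2)^2 * 1^2 * (exp((2*(3/2) + (1/2)^2) t) - 1) / (2*(3/2) + (1/2)^2)
           = (1/2)^2 * 1^2 * (exp((13/4) t) - 1) / (13/4) = exp(13*t/4)/13 - 1/13.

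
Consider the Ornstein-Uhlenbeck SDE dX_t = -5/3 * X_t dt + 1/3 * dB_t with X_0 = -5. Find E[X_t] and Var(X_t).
E[X_t] = -5*exp(-5*t/3); Var(X_t) = 1/30 - exp(-10*t/3)/30

The OU SDE dX = -theta X dt + sigma dB admits the integrating factor exp(theta t): d(exp(theta t) X_t) = sigma exp(theta t) dB_t. Integrating from 0 to t:
  X_t = x_0 * exp(-theta t) + sigma * int_0^t exp(-theta (t-s)) dB_s.
The Itô integral has mean 0 and (by the Itô isometry) variance sigma^2 * int_0^t exp(-2 theta (t - s)) ds = sigma^2 * (1 - exp(-2 theta t)) / (2 theta).
With theta = 5/3, sigma = 1/3, x_0 = -5:
  E[X_t] = -5 * exp(-5/3 t) = -5*exp(-5*t/3)
  Var(X_t) = (1/3)^2 * (1 - exp(-2*5/3 t)) / (2 * 5/3) = 1/30 - exp(-10*t/3)/30.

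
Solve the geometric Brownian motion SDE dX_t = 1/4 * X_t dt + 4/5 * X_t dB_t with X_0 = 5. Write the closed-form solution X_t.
X_t = 5 * exp((-7/100) * t + (4/5) * B_t)

For GBM dX = mu X dt + sigma X dB with X_0 = x_0, apply Itô to Y = log X: dY = (mu - sigma^2/2) dt + sigma dB, so Y_t = log(x_0) + (mu - sigma^2/2) t + sigma B_t and hence X_t = x_0 * exp((mu - sigma^2/2) t + sigma B_t).
With mu = 1/4, sigma = 4/5, x_0 = 5, this gives:
  X_t = 5 * exp((-7/100) * t + (4/5) * B_t).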